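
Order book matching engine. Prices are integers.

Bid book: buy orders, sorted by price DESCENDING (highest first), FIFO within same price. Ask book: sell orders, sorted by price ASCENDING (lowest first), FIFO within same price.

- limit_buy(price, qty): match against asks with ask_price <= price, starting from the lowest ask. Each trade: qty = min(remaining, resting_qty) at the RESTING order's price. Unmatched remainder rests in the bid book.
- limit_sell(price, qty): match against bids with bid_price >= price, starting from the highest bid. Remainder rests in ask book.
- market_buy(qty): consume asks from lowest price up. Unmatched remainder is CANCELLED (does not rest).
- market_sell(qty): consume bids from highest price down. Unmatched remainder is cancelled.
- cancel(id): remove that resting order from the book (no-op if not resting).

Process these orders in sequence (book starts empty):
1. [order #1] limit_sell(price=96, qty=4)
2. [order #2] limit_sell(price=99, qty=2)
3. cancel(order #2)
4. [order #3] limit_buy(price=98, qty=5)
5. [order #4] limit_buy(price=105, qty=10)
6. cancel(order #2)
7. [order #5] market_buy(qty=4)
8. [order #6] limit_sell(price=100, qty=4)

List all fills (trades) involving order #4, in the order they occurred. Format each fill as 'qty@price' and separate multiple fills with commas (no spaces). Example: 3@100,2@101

After op 1 [order #1] limit_sell(price=96, qty=4): fills=none; bids=[-] asks=[#1:4@96]
After op 2 [order #2] limit_sell(price=99, qty=2): fills=none; bids=[-] asks=[#1:4@96 #2:2@99]
After op 3 cancel(order #2): fills=none; bids=[-] asks=[#1:4@96]
After op 4 [order #3] limit_buy(price=98, qty=5): fills=#3x#1:4@96; bids=[#3:1@98] asks=[-]
After op 5 [order #4] limit_buy(price=105, qty=10): fills=none; bids=[#4:10@105 #3:1@98] asks=[-]
After op 6 cancel(order #2): fills=none; bids=[#4:10@105 #3:1@98] asks=[-]
After op 7 [order #5] market_buy(qty=4): fills=none; bids=[#4:10@105 #3:1@98] asks=[-]
After op 8 [order #6] limit_sell(price=100, qty=4): fills=#4x#6:4@105; bids=[#4:6@105 #3:1@98] asks=[-]

Answer: 4@105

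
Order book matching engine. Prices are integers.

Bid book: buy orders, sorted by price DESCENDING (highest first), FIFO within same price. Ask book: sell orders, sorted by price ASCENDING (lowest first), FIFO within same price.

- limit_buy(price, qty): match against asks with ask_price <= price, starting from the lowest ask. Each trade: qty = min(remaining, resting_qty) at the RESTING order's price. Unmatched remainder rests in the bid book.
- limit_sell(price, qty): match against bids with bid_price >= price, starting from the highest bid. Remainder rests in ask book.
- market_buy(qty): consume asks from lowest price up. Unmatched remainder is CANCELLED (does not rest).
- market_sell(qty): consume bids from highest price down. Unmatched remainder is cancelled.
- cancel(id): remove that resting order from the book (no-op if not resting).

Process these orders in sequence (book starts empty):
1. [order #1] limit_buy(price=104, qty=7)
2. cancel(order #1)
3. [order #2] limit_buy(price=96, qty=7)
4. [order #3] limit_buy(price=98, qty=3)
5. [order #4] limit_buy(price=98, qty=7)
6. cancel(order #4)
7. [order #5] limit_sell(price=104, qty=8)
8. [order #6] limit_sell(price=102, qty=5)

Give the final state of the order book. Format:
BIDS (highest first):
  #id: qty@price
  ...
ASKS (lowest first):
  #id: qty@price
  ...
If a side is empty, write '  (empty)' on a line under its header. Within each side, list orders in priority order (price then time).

Answer: BIDS (highest first):
  #3: 3@98
  #2: 7@96
ASKS (lowest first):
  #6: 5@102
  #5: 8@104

Derivation:
After op 1 [order #1] limit_buy(price=104, qty=7): fills=none; bids=[#1:7@104] asks=[-]
After op 2 cancel(order #1): fills=none; bids=[-] asks=[-]
After op 3 [order #2] limit_buy(price=96, qty=7): fills=none; bids=[#2:7@96] asks=[-]
After op 4 [order #3] limit_buy(price=98, qty=3): fills=none; bids=[#3:3@98 #2:7@96] asks=[-]
After op 5 [order #4] limit_buy(price=98, qty=7): fills=none; bids=[#3:3@98 #4:7@98 #2:7@96] asks=[-]
After op 6 cancel(order #4): fills=none; bids=[#3:3@98 #2:7@96] asks=[-]
After op 7 [order #5] limit_sell(price=104, qty=8): fills=none; bids=[#3:3@98 #2:7@96] asks=[#5:8@104]
After op 8 [order #6] limit_sell(price=102, qty=5): fills=none; bids=[#3:3@98 #2:7@96] asks=[#6:5@102 #5:8@104]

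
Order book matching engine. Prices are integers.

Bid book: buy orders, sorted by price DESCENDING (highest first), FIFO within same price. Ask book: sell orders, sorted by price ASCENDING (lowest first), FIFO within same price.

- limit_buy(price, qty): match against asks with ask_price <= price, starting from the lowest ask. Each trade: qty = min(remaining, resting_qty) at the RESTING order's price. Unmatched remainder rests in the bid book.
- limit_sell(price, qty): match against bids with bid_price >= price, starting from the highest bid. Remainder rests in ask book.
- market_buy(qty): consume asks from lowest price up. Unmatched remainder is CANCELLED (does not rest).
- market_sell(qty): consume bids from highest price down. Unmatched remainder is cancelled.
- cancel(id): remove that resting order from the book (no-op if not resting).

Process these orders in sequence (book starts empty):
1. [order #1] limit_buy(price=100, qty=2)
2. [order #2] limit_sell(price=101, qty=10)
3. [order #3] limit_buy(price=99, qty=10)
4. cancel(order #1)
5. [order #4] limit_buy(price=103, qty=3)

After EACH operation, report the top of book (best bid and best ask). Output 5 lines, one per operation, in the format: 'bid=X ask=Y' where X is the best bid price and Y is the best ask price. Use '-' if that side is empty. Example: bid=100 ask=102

After op 1 [order #1] limit_buy(price=100, qty=2): fills=none; bids=[#1:2@100] asks=[-]
After op 2 [order #2] limit_sell(price=101, qty=10): fills=none; bids=[#1:2@100] asks=[#2:10@101]
After op 3 [order #3] limit_buy(price=99, qty=10): fills=none; bids=[#1:2@100 #3:10@99] asks=[#2:10@101]
After op 4 cancel(order #1): fills=none; bids=[#3:10@99] asks=[#2:10@101]
After op 5 [order #4] limit_buy(price=103, qty=3): fills=#4x#2:3@101; bids=[#3:10@99] asks=[#2:7@101]

Answer: bid=100 ask=-
bid=100 ask=101
bid=100 ask=101
bid=99 ask=101
bid=99 ask=101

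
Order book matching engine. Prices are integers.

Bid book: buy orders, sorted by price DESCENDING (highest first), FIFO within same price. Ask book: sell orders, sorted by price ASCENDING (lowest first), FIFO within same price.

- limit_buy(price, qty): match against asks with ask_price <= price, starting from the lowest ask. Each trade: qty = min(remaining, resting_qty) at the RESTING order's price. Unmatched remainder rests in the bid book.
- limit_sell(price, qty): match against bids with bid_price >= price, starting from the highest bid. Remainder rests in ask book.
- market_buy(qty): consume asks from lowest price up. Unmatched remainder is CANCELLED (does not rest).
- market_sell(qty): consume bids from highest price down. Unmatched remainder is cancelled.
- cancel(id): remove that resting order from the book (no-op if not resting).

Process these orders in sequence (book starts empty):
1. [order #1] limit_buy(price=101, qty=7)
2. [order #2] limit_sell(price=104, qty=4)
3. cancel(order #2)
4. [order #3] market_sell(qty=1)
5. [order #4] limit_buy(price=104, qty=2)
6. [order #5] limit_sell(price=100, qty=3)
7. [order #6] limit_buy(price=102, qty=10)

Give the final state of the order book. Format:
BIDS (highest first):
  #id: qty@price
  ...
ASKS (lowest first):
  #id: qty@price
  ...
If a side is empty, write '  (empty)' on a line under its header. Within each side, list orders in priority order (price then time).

Answer: BIDS (highest first):
  #6: 10@102
  #1: 5@101
ASKS (lowest first):
  (empty)

Derivation:
After op 1 [order #1] limit_buy(price=101, qty=7): fills=none; bids=[#1:7@101] asks=[-]
After op 2 [order #2] limit_sell(price=104, qty=4): fills=none; bids=[#1:7@101] asks=[#2:4@104]
After op 3 cancel(order #2): fills=none; bids=[#1:7@101] asks=[-]
After op 4 [order #3] market_sell(qty=1): fills=#1x#3:1@101; bids=[#1:6@101] asks=[-]
After op 5 [order #4] limit_buy(price=104, qty=2): fills=none; bids=[#4:2@104 #1:6@101] asks=[-]
After op 6 [order #5] limit_sell(price=100, qty=3): fills=#4x#5:2@104 #1x#5:1@101; bids=[#1:5@101] asks=[-]
After op 7 [order #6] limit_buy(price=102, qty=10): fills=none; bids=[#6:10@102 #1:5@101] asks=[-]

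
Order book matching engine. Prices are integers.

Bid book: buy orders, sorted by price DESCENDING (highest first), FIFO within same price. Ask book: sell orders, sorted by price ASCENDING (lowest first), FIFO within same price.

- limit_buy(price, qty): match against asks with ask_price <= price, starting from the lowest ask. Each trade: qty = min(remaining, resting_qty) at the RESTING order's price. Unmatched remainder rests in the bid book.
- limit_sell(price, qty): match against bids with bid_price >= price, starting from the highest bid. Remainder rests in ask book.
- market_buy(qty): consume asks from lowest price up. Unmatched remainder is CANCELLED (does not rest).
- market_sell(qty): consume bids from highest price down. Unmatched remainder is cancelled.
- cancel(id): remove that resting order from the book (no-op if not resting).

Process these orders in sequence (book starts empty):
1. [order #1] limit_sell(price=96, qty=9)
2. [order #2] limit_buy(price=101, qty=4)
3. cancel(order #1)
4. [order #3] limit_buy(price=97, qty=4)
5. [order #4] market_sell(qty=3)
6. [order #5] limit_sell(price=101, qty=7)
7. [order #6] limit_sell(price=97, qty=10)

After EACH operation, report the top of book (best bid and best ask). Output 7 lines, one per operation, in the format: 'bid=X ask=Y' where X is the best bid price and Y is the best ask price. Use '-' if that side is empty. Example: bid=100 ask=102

After op 1 [order #1] limit_sell(price=96, qty=9): fills=none; bids=[-] asks=[#1:9@96]
After op 2 [order #2] limit_buy(price=101, qty=4): fills=#2x#1:4@96; bids=[-] asks=[#1:5@96]
After op 3 cancel(order #1): fills=none; bids=[-] asks=[-]
After op 4 [order #3] limit_buy(price=97, qty=4): fills=none; bids=[#3:4@97] asks=[-]
After op 5 [order #4] market_sell(qty=3): fills=#3x#4:3@97; bids=[#3:1@97] asks=[-]
After op 6 [order #5] limit_sell(price=101, qty=7): fills=none; bids=[#3:1@97] asks=[#5:7@101]
After op 7 [order #6] limit_sell(price=97, qty=10): fills=#3x#6:1@97; bids=[-] asks=[#6:9@97 #5:7@101]

Answer: bid=- ask=96
bid=- ask=96
bid=- ask=-
bid=97 ask=-
bid=97 ask=-
bid=97 ask=101
bid=- ask=97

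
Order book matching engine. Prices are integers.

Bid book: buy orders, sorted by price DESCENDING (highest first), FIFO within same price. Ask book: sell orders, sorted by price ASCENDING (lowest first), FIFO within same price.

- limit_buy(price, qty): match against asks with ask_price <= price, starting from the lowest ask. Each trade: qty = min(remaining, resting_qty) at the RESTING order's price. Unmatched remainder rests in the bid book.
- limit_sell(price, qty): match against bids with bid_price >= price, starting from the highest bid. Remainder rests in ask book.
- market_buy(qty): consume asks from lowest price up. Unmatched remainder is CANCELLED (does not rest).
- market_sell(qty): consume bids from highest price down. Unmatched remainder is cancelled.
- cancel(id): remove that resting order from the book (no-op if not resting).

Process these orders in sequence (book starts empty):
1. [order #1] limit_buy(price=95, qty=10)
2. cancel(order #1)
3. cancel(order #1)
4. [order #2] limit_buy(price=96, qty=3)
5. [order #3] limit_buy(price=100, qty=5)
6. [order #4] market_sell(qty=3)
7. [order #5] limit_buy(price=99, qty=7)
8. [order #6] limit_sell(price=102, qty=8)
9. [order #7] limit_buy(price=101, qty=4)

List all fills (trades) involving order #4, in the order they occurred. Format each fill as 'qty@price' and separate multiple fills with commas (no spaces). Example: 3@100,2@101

Answer: 3@100

Derivation:
After op 1 [order #1] limit_buy(price=95, qty=10): fills=none; bids=[#1:10@95] asks=[-]
After op 2 cancel(order #1): fills=none; bids=[-] asks=[-]
After op 3 cancel(order #1): fills=none; bids=[-] asks=[-]
After op 4 [order #2] limit_buy(price=96, qty=3): fills=none; bids=[#2:3@96] asks=[-]
After op 5 [order #3] limit_buy(price=100, qty=5): fills=none; bids=[#3:5@100 #2:3@96] asks=[-]
After op 6 [order #4] market_sell(qty=3): fills=#3x#4:3@100; bids=[#3:2@100 #2:3@96] asks=[-]
After op 7 [order #5] limit_buy(price=99, qty=7): fills=none; bids=[#3:2@100 #5:7@99 #2:3@96] asks=[-]
After op 8 [order #6] limit_sell(price=102, qty=8): fills=none; bids=[#3:2@100 #5:7@99 #2:3@96] asks=[#6:8@102]
After op 9 [order #7] limit_buy(price=101, qty=4): fills=none; bids=[#7:4@101 #3:2@100 #5:7@99 #2:3@96] asks=[#6:8@102]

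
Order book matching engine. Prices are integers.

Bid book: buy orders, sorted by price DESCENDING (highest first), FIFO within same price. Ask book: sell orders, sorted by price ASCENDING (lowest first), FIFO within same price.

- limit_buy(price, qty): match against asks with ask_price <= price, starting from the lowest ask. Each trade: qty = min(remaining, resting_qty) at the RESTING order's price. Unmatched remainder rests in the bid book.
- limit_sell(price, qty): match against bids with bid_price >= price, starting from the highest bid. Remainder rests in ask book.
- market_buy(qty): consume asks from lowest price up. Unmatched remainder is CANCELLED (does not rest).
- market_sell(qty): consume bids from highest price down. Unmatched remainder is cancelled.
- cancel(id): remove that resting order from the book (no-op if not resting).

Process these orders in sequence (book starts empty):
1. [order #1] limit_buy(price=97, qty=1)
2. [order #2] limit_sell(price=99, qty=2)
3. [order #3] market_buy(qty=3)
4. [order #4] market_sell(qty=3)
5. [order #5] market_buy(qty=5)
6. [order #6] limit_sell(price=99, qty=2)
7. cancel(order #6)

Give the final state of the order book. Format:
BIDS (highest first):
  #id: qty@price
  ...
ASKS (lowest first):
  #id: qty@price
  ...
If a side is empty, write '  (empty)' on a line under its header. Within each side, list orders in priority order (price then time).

Answer: BIDS (highest first):
  (empty)
ASKS (lowest first):
  (empty)

Derivation:
After op 1 [order #1] limit_buy(price=97, qty=1): fills=none; bids=[#1:1@97] asks=[-]
After op 2 [order #2] limit_sell(price=99, qty=2): fills=none; bids=[#1:1@97] asks=[#2:2@99]
After op 3 [order #3] market_buy(qty=3): fills=#3x#2:2@99; bids=[#1:1@97] asks=[-]
After op 4 [order #4] market_sell(qty=3): fills=#1x#4:1@97; bids=[-] asks=[-]
After op 5 [order #5] market_buy(qty=5): fills=none; bids=[-] asks=[-]
After op 6 [order #6] limit_sell(price=99, qty=2): fills=none; bids=[-] asks=[#6:2@99]
After op 7 cancel(order #6): fills=none; bids=[-] asks=[-]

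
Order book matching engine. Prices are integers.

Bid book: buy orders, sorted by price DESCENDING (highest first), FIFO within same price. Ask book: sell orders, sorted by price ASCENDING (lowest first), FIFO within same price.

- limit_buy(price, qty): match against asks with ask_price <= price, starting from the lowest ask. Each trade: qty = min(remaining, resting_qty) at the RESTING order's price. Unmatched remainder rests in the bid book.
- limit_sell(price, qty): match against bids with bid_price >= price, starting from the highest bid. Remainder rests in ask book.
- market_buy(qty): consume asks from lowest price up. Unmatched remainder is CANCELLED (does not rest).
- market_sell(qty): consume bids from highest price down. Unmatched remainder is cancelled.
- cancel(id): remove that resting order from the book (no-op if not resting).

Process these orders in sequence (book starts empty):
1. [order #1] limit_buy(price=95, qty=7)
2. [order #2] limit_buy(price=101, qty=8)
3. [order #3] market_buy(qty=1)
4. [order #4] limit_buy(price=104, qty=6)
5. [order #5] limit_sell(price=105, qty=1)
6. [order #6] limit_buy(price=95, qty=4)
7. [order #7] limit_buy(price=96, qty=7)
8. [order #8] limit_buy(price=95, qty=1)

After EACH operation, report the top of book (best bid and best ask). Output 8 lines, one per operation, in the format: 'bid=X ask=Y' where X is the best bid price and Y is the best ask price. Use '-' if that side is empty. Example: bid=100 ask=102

After op 1 [order #1] limit_buy(price=95, qty=7): fills=none; bids=[#1:7@95] asks=[-]
After op 2 [order #2] limit_buy(price=101, qty=8): fills=none; bids=[#2:8@101 #1:7@95] asks=[-]
After op 3 [order #3] market_buy(qty=1): fills=none; bids=[#2:8@101 #1:7@95] asks=[-]
After op 4 [order #4] limit_buy(price=104, qty=6): fills=none; bids=[#4:6@104 #2:8@101 #1:7@95] asks=[-]
After op 5 [order #5] limit_sell(price=105, qty=1): fills=none; bids=[#4:6@104 #2:8@101 #1:7@95] asks=[#5:1@105]
After op 6 [order #6] limit_buy(price=95, qty=4): fills=none; bids=[#4:6@104 #2:8@101 #1:7@95 #6:4@95] asks=[#5:1@105]
After op 7 [order #7] limit_buy(price=96, qty=7): fills=none; bids=[#4:6@104 #2:8@101 #7:7@96 #1:7@95 #6:4@95] asks=[#5:1@105]
After op 8 [order #8] limit_buy(price=95, qty=1): fills=none; bids=[#4:6@104 #2:8@101 #7:7@96 #1:7@95 #6:4@95 #8:1@95] asks=[#5:1@105]

Answer: bid=95 ask=-
bid=101 ask=-
bid=101 ask=-
bid=104 ask=-
bid=104 ask=105
bid=104 ask=105
bid=104 ask=105
bid=104 ask=105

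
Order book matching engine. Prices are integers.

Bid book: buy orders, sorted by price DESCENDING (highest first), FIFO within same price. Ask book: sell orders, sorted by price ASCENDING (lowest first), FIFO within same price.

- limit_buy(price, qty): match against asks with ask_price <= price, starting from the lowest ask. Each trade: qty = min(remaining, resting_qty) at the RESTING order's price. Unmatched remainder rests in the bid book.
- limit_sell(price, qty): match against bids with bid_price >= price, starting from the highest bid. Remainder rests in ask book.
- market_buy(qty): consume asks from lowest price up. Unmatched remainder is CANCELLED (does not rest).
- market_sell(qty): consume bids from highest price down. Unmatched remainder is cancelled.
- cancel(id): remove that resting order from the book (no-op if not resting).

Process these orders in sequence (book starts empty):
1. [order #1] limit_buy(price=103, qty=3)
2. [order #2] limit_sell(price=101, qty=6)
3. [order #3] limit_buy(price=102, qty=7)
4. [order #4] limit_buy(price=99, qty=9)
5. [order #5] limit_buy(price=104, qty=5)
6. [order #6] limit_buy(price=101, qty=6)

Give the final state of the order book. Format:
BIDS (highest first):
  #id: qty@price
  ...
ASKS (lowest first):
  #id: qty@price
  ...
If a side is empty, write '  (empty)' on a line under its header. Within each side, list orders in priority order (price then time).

After op 1 [order #1] limit_buy(price=103, qty=3): fills=none; bids=[#1:3@103] asks=[-]
After op 2 [order #2] limit_sell(price=101, qty=6): fills=#1x#2:3@103; bids=[-] asks=[#2:3@101]
After op 3 [order #3] limit_buy(price=102, qty=7): fills=#3x#2:3@101; bids=[#3:4@102] asks=[-]
After op 4 [order #4] limit_buy(price=99, qty=9): fills=none; bids=[#3:4@102 #4:9@99] asks=[-]
After op 5 [order #5] limit_buy(price=104, qty=5): fills=none; bids=[#5:5@104 #3:4@102 #4:9@99] asks=[-]
After op 6 [order #6] limit_buy(price=101, qty=6): fills=none; bids=[#5:5@104 #3:4@102 #6:6@101 #4:9@99] asks=[-]

Answer: BIDS (highest first):
  #5: 5@104
  #3: 4@102
  #6: 6@101
  #4: 9@99
ASKS (lowest first):
  (empty)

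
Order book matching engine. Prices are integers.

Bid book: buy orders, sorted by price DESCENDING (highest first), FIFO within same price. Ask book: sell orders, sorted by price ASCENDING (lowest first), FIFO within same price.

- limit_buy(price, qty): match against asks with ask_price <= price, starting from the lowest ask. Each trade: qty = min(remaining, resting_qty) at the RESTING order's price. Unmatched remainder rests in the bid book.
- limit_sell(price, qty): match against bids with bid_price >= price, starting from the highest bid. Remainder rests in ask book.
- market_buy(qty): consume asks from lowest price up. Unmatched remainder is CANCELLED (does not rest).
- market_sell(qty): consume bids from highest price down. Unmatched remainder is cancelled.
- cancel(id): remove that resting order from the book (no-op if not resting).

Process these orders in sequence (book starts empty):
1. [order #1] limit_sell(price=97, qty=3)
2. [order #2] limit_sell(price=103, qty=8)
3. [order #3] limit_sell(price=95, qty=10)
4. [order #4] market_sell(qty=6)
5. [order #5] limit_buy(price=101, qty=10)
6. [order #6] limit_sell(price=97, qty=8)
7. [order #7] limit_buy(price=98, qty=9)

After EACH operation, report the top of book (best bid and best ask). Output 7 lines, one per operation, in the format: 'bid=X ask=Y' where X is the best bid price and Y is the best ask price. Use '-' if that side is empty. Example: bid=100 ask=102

Answer: bid=- ask=97
bid=- ask=97
bid=- ask=95
bid=- ask=95
bid=- ask=97
bid=- ask=97
bid=- ask=97

Derivation:
After op 1 [order #1] limit_sell(price=97, qty=3): fills=none; bids=[-] asks=[#1:3@97]
After op 2 [order #2] limit_sell(price=103, qty=8): fills=none; bids=[-] asks=[#1:3@97 #2:8@103]
After op 3 [order #3] limit_sell(price=95, qty=10): fills=none; bids=[-] asks=[#3:10@95 #1:3@97 #2:8@103]
After op 4 [order #4] market_sell(qty=6): fills=none; bids=[-] asks=[#3:10@95 #1:3@97 #2:8@103]
After op 5 [order #5] limit_buy(price=101, qty=10): fills=#5x#3:10@95; bids=[-] asks=[#1:3@97 #2:8@103]
After op 6 [order #6] limit_sell(price=97, qty=8): fills=none; bids=[-] asks=[#1:3@97 #6:8@97 #2:8@103]
After op 7 [order #7] limit_buy(price=98, qty=9): fills=#7x#1:3@97 #7x#6:6@97; bids=[-] asks=[#6:2@97 #2:8@103]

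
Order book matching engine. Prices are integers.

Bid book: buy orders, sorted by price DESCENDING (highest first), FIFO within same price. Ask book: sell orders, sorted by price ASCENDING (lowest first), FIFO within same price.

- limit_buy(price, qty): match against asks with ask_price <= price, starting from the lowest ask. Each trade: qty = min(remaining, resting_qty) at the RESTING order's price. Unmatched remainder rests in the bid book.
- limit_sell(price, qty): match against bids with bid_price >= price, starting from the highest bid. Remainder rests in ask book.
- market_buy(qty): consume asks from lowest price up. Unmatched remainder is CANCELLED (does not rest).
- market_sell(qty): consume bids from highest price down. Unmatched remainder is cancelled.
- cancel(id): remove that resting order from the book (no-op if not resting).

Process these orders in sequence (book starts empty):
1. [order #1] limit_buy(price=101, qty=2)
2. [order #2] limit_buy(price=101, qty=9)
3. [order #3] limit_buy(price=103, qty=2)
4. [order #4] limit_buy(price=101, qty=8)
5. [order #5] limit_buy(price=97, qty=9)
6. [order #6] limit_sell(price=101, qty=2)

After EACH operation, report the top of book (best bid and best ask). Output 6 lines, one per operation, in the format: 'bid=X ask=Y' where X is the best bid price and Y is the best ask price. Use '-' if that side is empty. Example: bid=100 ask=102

Answer: bid=101 ask=-
bid=101 ask=-
bid=103 ask=-
bid=103 ask=-
bid=103 ask=-
bid=101 ask=-

Derivation:
After op 1 [order #1] limit_buy(price=101, qty=2): fills=none; bids=[#1:2@101] asks=[-]
After op 2 [order #2] limit_buy(price=101, qty=9): fills=none; bids=[#1:2@101 #2:9@101] asks=[-]
After op 3 [order #3] limit_buy(price=103, qty=2): fills=none; bids=[#3:2@103 #1:2@101 #2:9@101] asks=[-]
After op 4 [order #4] limit_buy(price=101, qty=8): fills=none; bids=[#3:2@103 #1:2@101 #2:9@101 #4:8@101] asks=[-]
After op 5 [order #5] limit_buy(price=97, qty=9): fills=none; bids=[#3:2@103 #1:2@101 #2:9@101 #4:8@101 #5:9@97] asks=[-]
After op 6 [order #6] limit_sell(price=101, qty=2): fills=#3x#6:2@103; bids=[#1:2@101 #2:9@101 #4:8@101 #5:9@97] asks=[-]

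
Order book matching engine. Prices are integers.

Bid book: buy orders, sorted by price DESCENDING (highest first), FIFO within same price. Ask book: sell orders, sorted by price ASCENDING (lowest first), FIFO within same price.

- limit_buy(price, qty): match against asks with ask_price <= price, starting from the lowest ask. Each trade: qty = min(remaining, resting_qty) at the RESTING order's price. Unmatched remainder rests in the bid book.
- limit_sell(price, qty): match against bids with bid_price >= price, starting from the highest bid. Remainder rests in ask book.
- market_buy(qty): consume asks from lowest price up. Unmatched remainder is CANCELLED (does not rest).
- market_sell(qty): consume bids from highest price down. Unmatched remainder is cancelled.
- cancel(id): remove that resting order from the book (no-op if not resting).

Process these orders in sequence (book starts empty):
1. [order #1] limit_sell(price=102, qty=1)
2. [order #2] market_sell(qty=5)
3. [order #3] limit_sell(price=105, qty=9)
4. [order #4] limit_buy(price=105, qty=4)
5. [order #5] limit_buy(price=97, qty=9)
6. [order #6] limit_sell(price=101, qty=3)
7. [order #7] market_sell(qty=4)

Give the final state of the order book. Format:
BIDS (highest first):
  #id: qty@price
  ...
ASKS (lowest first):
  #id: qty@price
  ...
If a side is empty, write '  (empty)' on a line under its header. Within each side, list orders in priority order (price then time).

After op 1 [order #1] limit_sell(price=102, qty=1): fills=none; bids=[-] asks=[#1:1@102]
After op 2 [order #2] market_sell(qty=5): fills=none; bids=[-] asks=[#1:1@102]
After op 3 [order #3] limit_sell(price=105, qty=9): fills=none; bids=[-] asks=[#1:1@102 #3:9@105]
After op 4 [order #4] limit_buy(price=105, qty=4): fills=#4x#1:1@102 #4x#3:3@105; bids=[-] asks=[#3:6@105]
After op 5 [order #5] limit_buy(price=97, qty=9): fills=none; bids=[#5:9@97] asks=[#3:6@105]
After op 6 [order #6] limit_sell(price=101, qty=3): fills=none; bids=[#5:9@97] asks=[#6:3@101 #3:6@105]
After op 7 [order #7] market_sell(qty=4): fills=#5x#7:4@97; bids=[#5:5@97] asks=[#6:3@101 #3:6@105]

Answer: BIDS (highest first):
  #5: 5@97
ASKS (lowest first):
  #6: 3@101
  #3: 6@105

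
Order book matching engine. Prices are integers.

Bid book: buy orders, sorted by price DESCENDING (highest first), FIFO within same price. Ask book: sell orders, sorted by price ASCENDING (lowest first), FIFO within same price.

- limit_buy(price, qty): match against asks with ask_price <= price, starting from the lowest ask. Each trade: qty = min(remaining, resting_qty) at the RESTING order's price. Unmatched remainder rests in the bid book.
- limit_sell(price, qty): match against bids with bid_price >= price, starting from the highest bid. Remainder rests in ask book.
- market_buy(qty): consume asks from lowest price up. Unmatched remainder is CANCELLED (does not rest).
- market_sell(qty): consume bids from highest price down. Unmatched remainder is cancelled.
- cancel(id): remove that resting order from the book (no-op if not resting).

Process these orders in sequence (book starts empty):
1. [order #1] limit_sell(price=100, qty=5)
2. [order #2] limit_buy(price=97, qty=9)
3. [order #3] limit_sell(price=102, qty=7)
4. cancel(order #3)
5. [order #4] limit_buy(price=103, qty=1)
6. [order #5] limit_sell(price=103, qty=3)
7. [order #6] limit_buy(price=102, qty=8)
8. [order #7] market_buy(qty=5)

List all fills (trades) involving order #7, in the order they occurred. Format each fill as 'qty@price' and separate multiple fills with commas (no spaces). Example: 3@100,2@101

After op 1 [order #1] limit_sell(price=100, qty=5): fills=none; bids=[-] asks=[#1:5@100]
After op 2 [order #2] limit_buy(price=97, qty=9): fills=none; bids=[#2:9@97] asks=[#1:5@100]
After op 3 [order #3] limit_sell(price=102, qty=7): fills=none; bids=[#2:9@97] asks=[#1:5@100 #3:7@102]
After op 4 cancel(order #3): fills=none; bids=[#2:9@97] asks=[#1:5@100]
After op 5 [order #4] limit_buy(price=103, qty=1): fills=#4x#1:1@100; bids=[#2:9@97] asks=[#1:4@100]
After op 6 [order #5] limit_sell(price=103, qty=3): fills=none; bids=[#2:9@97] asks=[#1:4@100 #5:3@103]
After op 7 [order #6] limit_buy(price=102, qty=8): fills=#6x#1:4@100; bids=[#6:4@102 #2:9@97] asks=[#5:3@103]
After op 8 [order #7] market_buy(qty=5): fills=#7x#5:3@103; bids=[#6:4@102 #2:9@97] asks=[-]

Answer: 3@103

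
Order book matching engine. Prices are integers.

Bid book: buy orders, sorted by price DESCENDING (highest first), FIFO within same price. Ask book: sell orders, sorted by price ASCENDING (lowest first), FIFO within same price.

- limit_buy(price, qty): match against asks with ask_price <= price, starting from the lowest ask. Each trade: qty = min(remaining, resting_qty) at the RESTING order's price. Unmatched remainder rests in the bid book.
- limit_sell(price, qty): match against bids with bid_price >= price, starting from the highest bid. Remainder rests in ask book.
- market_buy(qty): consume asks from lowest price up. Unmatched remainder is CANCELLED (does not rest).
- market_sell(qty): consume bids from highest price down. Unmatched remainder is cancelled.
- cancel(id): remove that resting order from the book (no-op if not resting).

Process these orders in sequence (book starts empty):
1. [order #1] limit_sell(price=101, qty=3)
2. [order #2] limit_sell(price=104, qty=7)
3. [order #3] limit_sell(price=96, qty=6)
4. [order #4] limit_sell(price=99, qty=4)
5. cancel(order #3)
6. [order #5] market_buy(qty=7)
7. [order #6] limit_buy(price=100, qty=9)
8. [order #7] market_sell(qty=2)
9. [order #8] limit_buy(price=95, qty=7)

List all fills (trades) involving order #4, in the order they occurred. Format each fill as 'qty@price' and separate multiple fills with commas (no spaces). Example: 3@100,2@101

After op 1 [order #1] limit_sell(price=101, qty=3): fills=none; bids=[-] asks=[#1:3@101]
After op 2 [order #2] limit_sell(price=104, qty=7): fills=none; bids=[-] asks=[#1:3@101 #2:7@104]
After op 3 [order #3] limit_sell(price=96, qty=6): fills=none; bids=[-] asks=[#3:6@96 #1:3@101 #2:7@104]
After op 4 [order #4] limit_sell(price=99, qty=4): fills=none; bids=[-] asks=[#3:6@96 #4:4@99 #1:3@101 #2:7@104]
After op 5 cancel(order #3): fills=none; bids=[-] asks=[#4:4@99 #1:3@101 #2:7@104]
After op 6 [order #5] market_buy(qty=7): fills=#5x#4:4@99 #5x#1:3@101; bids=[-] asks=[#2:7@104]
After op 7 [order #6] limit_buy(price=100, qty=9): fills=none; bids=[#6:9@100] asks=[#2:7@104]
After op 8 [order #7] market_sell(qty=2): fills=#6x#7:2@100; bids=[#6:7@100] asks=[#2:7@104]
After op 9 [order #8] limit_buy(price=95, qty=7): fills=none; bids=[#6:7@100 #8:7@95] asks=[#2:7@104]

Answer: 4@99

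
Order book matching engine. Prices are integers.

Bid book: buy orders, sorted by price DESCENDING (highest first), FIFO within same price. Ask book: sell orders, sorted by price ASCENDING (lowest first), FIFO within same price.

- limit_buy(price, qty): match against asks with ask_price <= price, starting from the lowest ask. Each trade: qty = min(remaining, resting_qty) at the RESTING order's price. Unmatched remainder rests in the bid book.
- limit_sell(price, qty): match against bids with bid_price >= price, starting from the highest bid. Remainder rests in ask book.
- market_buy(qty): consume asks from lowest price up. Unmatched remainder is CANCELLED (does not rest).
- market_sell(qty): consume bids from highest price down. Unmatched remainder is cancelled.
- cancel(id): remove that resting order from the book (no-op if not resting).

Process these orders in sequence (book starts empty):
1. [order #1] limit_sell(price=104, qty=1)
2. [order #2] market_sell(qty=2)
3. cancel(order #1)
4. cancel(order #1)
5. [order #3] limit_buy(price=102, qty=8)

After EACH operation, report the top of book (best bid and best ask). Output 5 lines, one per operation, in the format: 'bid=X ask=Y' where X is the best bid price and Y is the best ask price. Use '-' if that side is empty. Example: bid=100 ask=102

Answer: bid=- ask=104
bid=- ask=104
bid=- ask=-
bid=- ask=-
bid=102 ask=-

Derivation:
After op 1 [order #1] limit_sell(price=104, qty=1): fills=none; bids=[-] asks=[#1:1@104]
After op 2 [order #2] market_sell(qty=2): fills=none; bids=[-] asks=[#1:1@104]
After op 3 cancel(order #1): fills=none; bids=[-] asks=[-]
After op 4 cancel(order #1): fills=none; bids=[-] asks=[-]
After op 5 [order #3] limit_buy(price=102, qty=8): fills=none; bids=[#3:8@102] asks=[-]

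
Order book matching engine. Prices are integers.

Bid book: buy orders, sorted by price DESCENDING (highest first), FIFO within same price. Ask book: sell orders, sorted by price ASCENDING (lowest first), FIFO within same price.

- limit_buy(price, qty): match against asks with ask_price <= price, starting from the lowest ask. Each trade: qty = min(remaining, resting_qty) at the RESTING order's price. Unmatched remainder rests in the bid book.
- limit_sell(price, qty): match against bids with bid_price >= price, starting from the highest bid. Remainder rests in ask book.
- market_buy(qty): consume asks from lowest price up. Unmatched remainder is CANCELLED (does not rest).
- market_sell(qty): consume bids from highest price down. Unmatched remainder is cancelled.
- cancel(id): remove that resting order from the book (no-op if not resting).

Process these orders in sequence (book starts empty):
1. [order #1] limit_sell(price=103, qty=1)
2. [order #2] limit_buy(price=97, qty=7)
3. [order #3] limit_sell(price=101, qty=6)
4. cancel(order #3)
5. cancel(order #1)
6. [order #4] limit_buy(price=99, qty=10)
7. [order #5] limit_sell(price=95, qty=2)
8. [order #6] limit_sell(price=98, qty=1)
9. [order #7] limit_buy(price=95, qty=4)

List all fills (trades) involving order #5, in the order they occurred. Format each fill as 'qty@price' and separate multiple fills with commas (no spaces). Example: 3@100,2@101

After op 1 [order #1] limit_sell(price=103, qty=1): fills=none; bids=[-] asks=[#1:1@103]
After op 2 [order #2] limit_buy(price=97, qty=7): fills=none; bids=[#2:7@97] asks=[#1:1@103]
After op 3 [order #3] limit_sell(price=101, qty=6): fills=none; bids=[#2:7@97] asks=[#3:6@101 #1:1@103]
After op 4 cancel(order #3): fills=none; bids=[#2:7@97] asks=[#1:1@103]
After op 5 cancel(order #1): fills=none; bids=[#2:7@97] asks=[-]
After op 6 [order #4] limit_buy(price=99, qty=10): fills=none; bids=[#4:10@99 #2:7@97] asks=[-]
After op 7 [order #5] limit_sell(price=95, qty=2): fills=#4x#5:2@99; bids=[#4:8@99 #2:7@97] asks=[-]
After op 8 [order #6] limit_sell(price=98, qty=1): fills=#4x#6:1@99; bids=[#4:7@99 #2:7@97] asks=[-]
After op 9 [order #7] limit_buy(price=95, qty=4): fills=none; bids=[#4:7@99 #2:7@97 #7:4@95] asks=[-]

Answer: 2@99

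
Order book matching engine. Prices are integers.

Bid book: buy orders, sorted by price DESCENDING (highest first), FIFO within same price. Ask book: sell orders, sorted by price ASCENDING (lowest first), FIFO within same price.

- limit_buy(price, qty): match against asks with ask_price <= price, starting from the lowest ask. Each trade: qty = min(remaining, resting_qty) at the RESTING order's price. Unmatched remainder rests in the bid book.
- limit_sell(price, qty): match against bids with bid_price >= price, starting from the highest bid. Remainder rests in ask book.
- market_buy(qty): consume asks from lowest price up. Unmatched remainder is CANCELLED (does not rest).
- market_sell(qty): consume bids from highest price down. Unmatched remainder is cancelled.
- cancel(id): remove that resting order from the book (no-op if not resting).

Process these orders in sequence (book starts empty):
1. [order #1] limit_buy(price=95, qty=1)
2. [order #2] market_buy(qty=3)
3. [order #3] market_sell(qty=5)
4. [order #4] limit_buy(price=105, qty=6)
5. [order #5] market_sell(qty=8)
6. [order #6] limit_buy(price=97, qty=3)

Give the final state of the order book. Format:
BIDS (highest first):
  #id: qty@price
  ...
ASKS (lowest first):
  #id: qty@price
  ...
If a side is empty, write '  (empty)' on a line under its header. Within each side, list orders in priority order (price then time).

Answer: BIDS (highest first):
  #6: 3@97
ASKS (lowest first):
  (empty)

Derivation:
After op 1 [order #1] limit_buy(price=95, qty=1): fills=none; bids=[#1:1@95] asks=[-]
After op 2 [order #2] market_buy(qty=3): fills=none; bids=[#1:1@95] asks=[-]
After op 3 [order #3] market_sell(qty=5): fills=#1x#3:1@95; bids=[-] asks=[-]
After op 4 [order #4] limit_buy(price=105, qty=6): fills=none; bids=[#4:6@105] asks=[-]
After op 5 [order #5] market_sell(qty=8): fills=#4x#5:6@105; bids=[-] asks=[-]
After op 6 [order #6] limit_buy(price=97, qty=3): fills=none; bids=[#6:3@97] asks=[-]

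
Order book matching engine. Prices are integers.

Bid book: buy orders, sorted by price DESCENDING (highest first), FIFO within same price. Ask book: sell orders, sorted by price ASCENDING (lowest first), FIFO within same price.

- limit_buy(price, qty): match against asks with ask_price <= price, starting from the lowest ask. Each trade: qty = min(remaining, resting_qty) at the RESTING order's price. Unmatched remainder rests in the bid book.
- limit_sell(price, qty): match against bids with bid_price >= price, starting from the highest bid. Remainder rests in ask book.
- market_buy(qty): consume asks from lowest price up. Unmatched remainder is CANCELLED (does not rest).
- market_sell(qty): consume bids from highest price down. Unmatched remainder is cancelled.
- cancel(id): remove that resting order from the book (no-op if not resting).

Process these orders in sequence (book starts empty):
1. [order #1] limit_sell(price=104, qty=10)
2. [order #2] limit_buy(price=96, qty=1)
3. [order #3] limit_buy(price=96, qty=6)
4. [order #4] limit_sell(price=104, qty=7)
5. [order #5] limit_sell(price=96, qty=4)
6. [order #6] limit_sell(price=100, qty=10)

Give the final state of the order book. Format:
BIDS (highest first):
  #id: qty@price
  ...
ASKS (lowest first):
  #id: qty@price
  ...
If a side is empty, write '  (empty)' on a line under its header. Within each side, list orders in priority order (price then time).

After op 1 [order #1] limit_sell(price=104, qty=10): fills=none; bids=[-] asks=[#1:10@104]
After op 2 [order #2] limit_buy(price=96, qty=1): fills=none; bids=[#2:1@96] asks=[#1:10@104]
After op 3 [order #3] limit_buy(price=96, qty=6): fills=none; bids=[#2:1@96 #3:6@96] asks=[#1:10@104]
After op 4 [order #4] limit_sell(price=104, qty=7): fills=none; bids=[#2:1@96 #3:6@96] asks=[#1:10@104 #4:7@104]
After op 5 [order #5] limit_sell(price=96, qty=4): fills=#2x#5:1@96 #3x#5:3@96; bids=[#3:3@96] asks=[#1:10@104 #4:7@104]
After op 6 [order #6] limit_sell(price=100, qty=10): fills=none; bids=[#3:3@96] asks=[#6:10@100 #1:10@104 #4:7@104]

Answer: BIDS (highest first):
  #3: 3@96
ASKS (lowest first):
  #6: 10@100
  #1: 10@104
  #4: 7@104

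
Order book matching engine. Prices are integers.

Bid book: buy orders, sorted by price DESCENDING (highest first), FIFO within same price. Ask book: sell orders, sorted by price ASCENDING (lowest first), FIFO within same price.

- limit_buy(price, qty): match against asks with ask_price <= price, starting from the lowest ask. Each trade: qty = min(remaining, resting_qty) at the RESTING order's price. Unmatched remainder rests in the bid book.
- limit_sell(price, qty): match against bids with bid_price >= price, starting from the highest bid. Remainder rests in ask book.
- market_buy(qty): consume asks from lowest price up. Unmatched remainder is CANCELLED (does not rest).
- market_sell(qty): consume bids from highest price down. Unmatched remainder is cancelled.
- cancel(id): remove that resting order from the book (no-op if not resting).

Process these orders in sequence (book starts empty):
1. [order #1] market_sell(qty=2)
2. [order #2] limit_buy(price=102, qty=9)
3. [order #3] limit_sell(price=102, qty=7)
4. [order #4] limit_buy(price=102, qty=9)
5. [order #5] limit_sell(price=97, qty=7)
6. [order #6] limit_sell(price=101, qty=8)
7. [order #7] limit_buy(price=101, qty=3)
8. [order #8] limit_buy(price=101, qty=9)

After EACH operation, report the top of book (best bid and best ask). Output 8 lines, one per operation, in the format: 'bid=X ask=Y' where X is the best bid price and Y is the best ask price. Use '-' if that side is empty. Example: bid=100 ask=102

After op 1 [order #1] market_sell(qty=2): fills=none; bids=[-] asks=[-]
After op 2 [order #2] limit_buy(price=102, qty=9): fills=none; bids=[#2:9@102] asks=[-]
After op 3 [order #3] limit_sell(price=102, qty=7): fills=#2x#3:7@102; bids=[#2:2@102] asks=[-]
After op 4 [order #4] limit_buy(price=102, qty=9): fills=none; bids=[#2:2@102 #4:9@102] asks=[-]
After op 5 [order #5] limit_sell(price=97, qty=7): fills=#2x#5:2@102 #4x#5:5@102; bids=[#4:4@102] asks=[-]
After op 6 [order #6] limit_sell(price=101, qty=8): fills=#4x#6:4@102; bids=[-] asks=[#6:4@101]
After op 7 [order #7] limit_buy(price=101, qty=3): fills=#7x#6:3@101; bids=[-] asks=[#6:1@101]
After op 8 [order #8] limit_buy(price=101, qty=9): fills=#8x#6:1@101; bids=[#8:8@101] asks=[-]

Answer: bid=- ask=-
bid=102 ask=-
bid=102 ask=-
bid=102 ask=-
bid=102 ask=-
bid=- ask=101
bid=- ask=101
bid=101 ask=-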